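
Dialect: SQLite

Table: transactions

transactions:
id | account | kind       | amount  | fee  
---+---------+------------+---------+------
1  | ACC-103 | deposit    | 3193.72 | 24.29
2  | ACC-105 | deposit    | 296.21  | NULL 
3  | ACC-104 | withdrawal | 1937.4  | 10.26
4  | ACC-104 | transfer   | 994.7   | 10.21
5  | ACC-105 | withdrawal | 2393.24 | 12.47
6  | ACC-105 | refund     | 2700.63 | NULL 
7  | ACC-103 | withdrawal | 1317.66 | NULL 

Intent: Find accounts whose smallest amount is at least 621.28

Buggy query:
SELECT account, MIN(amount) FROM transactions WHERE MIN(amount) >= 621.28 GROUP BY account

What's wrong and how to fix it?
Bug: Aggregates like MIN are computed per group after WHERE runs

Fix: Use HAVING for the per-group MIN condition

Corrected query:
SELECT account, MIN(amount) FROM transactions GROUP BY account HAVING MIN(amount) >= 621.28

Result:
account | MIN(amount)
--------+------------
ACC-103 | 1317.66    
ACC-104 | 994.7      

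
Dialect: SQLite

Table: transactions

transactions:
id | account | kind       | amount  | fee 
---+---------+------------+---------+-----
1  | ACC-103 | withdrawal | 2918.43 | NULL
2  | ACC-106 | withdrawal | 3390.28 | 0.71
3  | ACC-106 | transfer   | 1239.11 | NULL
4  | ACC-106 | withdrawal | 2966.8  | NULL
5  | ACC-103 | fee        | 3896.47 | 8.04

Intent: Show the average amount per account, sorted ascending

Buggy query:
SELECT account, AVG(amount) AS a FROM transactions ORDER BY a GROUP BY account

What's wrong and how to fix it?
Bug: ORDER BY appears before GROUP BY; SQL clause order requires GROUP BY first

Fix: Reorder: SELECT … FROM … GROUP BY … ORDER BY …

Corrected query:
SELECT account, AVG(amount) AS a FROM transactions GROUP BY account ORDER BY a

Result:
account | a          
--------+------------
ACC-106 | 2532.063333
ACC-103 | 3407.45    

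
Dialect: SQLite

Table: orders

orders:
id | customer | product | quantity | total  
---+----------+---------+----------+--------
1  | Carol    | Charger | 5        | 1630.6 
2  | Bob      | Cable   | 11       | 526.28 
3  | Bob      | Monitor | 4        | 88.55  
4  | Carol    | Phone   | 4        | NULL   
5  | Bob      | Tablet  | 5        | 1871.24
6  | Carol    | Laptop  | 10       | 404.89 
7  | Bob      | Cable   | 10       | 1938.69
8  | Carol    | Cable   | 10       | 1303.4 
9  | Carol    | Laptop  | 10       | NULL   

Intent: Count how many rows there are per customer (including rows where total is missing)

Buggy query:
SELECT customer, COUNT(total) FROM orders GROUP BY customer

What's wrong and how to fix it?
Bug: COUNT(total) skips NULLs, so groups with missing total are undercounted

Fix: Use COUNT(*) to count all rows regardless of NULL

Corrected query:
SELECT customer, COUNT(*) FROM orders GROUP BY customer

Result:
customer | COUNT(*)
---------+---------
Bob      | 4       
Carol    | 5       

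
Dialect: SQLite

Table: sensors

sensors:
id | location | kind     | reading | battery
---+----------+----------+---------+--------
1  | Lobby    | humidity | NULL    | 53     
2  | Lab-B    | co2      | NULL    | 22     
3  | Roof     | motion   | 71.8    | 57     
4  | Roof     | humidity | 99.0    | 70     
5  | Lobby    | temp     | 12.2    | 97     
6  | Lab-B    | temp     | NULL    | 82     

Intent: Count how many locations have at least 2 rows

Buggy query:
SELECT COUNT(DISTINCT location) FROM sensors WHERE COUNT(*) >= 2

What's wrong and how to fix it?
Bug: WHERE filters individual rows, not groups, so a group-level COUNT is invalid there

Fix: Group first with HAVING COUNT(*) >= 2, then COUNT the resulting groups

Corrected query:
SELECT COUNT(*) FROM (SELECT location FROM sensors GROUP BY location HAVING COUNT(*) >= 2)

Result:
COUNT(*)
--------
3       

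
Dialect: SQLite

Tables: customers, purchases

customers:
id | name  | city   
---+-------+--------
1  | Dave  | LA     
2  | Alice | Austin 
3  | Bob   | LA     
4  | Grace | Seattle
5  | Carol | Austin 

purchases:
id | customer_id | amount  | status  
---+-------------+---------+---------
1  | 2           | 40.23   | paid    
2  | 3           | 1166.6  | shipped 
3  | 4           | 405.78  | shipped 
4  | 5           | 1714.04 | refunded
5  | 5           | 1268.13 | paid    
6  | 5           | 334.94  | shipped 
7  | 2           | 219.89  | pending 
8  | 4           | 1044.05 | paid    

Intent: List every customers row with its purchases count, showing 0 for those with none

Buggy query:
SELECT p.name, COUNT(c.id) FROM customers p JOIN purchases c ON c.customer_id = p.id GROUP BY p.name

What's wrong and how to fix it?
Bug: INNER JOIN drops customers rows that have no matching purchases rows

Fix: Switch to LEFT JOIN to retain unmatched parent rows

Corrected query:
SELECT p.name, COUNT(c.id) FROM customers p LEFT JOIN purchases c ON c.customer_id = p.id GROUP BY p.name

Result:
name  | COUNT(c.id)
------+------------
Alice | 2          
Bob   | 1          
Carol | 3          
Dave  | 0          
Grace | 2          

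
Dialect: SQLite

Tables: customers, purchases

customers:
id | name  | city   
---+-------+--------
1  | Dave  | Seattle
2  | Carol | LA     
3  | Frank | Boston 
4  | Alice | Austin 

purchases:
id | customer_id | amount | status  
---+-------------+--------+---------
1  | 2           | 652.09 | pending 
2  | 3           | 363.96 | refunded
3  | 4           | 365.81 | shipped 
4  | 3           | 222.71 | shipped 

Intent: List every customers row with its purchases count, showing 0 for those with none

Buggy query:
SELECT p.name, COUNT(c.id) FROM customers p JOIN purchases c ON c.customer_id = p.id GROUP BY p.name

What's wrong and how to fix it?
Bug: An inner join excludes parents with zero children

Fix: Switch to LEFT JOIN to retain unmatched parent rows

Corrected query:
SELECT p.name, COUNT(c.id) FROM customers p LEFT JOIN purchases c ON c.customer_id = p.id GROUP BY p.name

Result:
name  | COUNT(c.id)
------+------------
Alice | 1          
Carol | 1          
Dave  | 0          
Frank | 2          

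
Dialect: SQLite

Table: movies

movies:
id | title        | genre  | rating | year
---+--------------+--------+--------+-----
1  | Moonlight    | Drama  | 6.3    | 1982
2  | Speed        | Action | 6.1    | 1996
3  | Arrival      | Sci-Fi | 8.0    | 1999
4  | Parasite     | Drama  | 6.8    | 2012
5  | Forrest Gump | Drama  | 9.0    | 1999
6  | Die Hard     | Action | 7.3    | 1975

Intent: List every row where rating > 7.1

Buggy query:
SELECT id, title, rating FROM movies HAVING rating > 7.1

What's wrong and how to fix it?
Bug: HAVING filters the output of aggregation, but this query has no GROUP BY and no aggregate functions, so SQLite rejects it (HAVING clause on a non-aggregate query); the condition here is per row

Fix: Replace HAVING with WHERE since the condition applies to individual rows

Corrected query:
SELECT id, title, rating FROM movies WHERE rating > 7.1

Result:
id | title        | rating
---+--------------+-------
3  | Arrival      | 8     
5  | Forrest Gump | 9     
6  | Die Hard     | 7.3   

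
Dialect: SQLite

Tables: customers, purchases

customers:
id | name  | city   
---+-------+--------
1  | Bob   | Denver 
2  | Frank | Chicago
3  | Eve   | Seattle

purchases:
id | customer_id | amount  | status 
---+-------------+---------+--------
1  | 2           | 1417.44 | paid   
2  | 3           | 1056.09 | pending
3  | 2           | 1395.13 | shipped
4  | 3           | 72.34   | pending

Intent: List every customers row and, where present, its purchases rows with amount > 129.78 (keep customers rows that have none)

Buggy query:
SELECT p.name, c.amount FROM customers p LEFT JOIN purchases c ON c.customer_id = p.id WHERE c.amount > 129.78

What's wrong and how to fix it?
Bug: A WHERE condition on the right-hand table after LEFT JOIN drops unmatched parents

Fix: Put 'c.amount > 129.78' in the JOIN's ON clause instead of WHERE

Corrected query:
SELECT p.name, c.amount FROM customers p LEFT JOIN purchases c ON c.customer_id = p.id AND c.amount > 129.78

Result:
name  | amount 
------+--------
Bob   | NULL   
Frank | 1395.13
Frank | 1417.44
Eve   | 1056.09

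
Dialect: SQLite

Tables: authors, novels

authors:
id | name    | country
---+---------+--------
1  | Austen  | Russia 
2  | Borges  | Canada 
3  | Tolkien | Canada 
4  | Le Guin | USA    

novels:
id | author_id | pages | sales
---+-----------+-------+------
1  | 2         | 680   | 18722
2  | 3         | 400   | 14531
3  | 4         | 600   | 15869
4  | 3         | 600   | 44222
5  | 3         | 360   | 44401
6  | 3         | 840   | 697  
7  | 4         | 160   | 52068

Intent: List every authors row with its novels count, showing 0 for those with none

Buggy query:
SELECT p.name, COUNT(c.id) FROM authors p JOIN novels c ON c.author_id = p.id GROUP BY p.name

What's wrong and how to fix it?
Bug: INNER JOIN drops authors rows that have no matching novels rows

Fix: Use LEFT JOIN so parents without children still appear (COUNT(c.id) gives 0)

Corrected query:
SELECT p.name, COUNT(c.id) FROM authors p LEFT JOIN novels c ON c.author_id = p.id GROUP BY p.name

Result:
name    | COUNT(c.id)
--------+------------
Austen  | 0          
Borges  | 1          
Le Guin | 2          
Tolkien | 4          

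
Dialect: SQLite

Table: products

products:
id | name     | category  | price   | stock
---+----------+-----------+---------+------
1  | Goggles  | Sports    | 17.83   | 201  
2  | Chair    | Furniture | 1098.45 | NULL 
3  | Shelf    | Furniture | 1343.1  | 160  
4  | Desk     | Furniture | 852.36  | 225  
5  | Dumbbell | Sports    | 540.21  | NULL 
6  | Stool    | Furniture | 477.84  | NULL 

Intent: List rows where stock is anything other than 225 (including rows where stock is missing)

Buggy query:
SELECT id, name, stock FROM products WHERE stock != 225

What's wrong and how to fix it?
Bug: 'stock != 225' is unknown when stock is NULL, so NULL rows are silently excluded

Fix: Handle NULL separately with IS NULL alongside the inequality

Corrected query:
SELECT id, name, stock FROM products WHERE stock != 225 OR stock IS NULL

Result:
id | name     | stock
---+----------+------
1  | Goggles  | 201  
2  | Chair    | NULL 
3  | Shelf    | 160  
5  | Dumbbell | NULL 
6  | Stool    | NULL 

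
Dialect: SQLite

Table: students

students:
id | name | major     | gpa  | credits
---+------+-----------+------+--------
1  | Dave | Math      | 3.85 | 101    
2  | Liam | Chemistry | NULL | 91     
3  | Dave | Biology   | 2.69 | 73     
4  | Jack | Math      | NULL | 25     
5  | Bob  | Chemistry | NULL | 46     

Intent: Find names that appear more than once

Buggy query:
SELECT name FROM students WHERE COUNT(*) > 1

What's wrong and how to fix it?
Bug: COUNT(*) is an aggregate and cannot be used in WHERE

Fix: Group first, then use HAVING for the count condition

Corrected query:
SELECT name FROM students GROUP BY name HAVING COUNT(*) > 1

Result:
name
----
Dave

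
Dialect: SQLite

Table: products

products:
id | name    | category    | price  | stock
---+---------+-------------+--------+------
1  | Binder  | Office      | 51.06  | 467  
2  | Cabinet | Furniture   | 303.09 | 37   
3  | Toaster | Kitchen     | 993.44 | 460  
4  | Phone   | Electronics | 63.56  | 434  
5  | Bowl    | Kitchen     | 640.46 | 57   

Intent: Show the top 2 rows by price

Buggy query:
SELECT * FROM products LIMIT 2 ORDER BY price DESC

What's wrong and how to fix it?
Bug: ORDER BY cannot follow LIMIT; LIMIT is the final clause

Fix: Swap the clauses: ORDER BY first, then LIMIT

Corrected query:
SELECT * FROM products ORDER BY price DESC LIMIT 2

Result:
id | name    | category | price  | stock
---+---------+----------+--------+------
3  | Toaster | Kitchen  | 993.44 | 460  
5  | Bowl    | Kitchen  | 640.46 | 57   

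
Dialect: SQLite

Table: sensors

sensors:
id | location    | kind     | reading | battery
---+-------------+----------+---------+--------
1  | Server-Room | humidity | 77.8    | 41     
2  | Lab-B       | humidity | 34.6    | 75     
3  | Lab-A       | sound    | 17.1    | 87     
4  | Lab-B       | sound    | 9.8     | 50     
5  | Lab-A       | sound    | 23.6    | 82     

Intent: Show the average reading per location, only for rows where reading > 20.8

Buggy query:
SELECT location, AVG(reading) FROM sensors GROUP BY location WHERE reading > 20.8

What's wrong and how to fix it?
Bug: WHERE cannot follow GROUP BY

Fix: Move the WHERE clause before GROUP BY

Corrected query:
SELECT location, AVG(reading) FROM sensors WHERE reading > 20.8 GROUP BY location

Result:
location    | AVG(reading)
------------+-------------
Lab-A       | 23.6        
Lab-B       | 34.6        
Server-Room | 77.8        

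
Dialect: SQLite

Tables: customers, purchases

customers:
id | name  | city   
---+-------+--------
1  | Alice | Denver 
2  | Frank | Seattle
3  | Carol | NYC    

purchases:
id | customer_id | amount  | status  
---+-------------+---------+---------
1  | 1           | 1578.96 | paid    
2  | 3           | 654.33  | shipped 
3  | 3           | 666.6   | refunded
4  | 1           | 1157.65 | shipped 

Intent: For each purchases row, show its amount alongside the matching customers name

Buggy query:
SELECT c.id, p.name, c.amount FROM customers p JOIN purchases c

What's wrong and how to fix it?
Bug: JOIN with no ON clause produces a cartesian product; every purchases row pairs with every customers row

Fix: Add ON c.customer_id = p.id to the JOIN

Corrected query:
SELECT c.id, p.name, c.amount FROM customers p JOIN purchases c ON c.customer_id = p.id

Result:
id | name  | amount 
---+-------+--------
1  | Alice | 1578.96
2  | Carol | 654.33 
3  | Carol | 666.6  
4  | Alice | 1157.65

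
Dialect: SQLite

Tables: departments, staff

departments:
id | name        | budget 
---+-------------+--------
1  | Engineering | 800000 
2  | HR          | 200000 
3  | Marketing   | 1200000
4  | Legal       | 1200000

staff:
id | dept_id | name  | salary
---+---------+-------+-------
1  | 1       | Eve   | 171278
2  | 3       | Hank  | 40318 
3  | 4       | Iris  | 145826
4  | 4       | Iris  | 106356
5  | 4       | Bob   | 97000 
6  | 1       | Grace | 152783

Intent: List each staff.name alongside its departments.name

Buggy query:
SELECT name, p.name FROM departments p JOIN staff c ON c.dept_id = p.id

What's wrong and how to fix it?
Bug: 'name' exists in both joined tables, so the database can't tell which one is meant

Fix: Qualify the column with its table alias (c.name)

Corrected query:
SELECT c.name, p.name FROM departments p JOIN staff c ON c.dept_id = p.id

Result:
name  | name       
------+------------
Eve   | Engineering
Hank  | Marketing  
Iris  | Legal      
Iris  | Legal      
Bob   | Legal      
Grace | Engineering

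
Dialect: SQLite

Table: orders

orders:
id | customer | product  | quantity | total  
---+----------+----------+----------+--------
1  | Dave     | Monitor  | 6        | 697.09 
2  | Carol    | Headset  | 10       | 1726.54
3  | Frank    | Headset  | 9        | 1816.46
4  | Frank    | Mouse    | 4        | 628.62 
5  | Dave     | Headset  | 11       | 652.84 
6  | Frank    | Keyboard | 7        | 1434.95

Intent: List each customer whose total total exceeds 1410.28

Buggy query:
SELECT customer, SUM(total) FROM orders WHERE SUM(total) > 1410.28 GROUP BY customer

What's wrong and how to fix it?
Bug: SUM(total) is an aggregate, but WHERE filters rows before aggregation

Fix: Use HAVING (which filters groups after aggregation) instead of WHERE

Corrected query:
SELECT customer, SUM(total) FROM orders GROUP BY customer HAVING SUM(total) > 1410.28

Result:
customer | SUM(total)
---------+-----------
Carol    | 1726.54   
Frank    | 3880.03   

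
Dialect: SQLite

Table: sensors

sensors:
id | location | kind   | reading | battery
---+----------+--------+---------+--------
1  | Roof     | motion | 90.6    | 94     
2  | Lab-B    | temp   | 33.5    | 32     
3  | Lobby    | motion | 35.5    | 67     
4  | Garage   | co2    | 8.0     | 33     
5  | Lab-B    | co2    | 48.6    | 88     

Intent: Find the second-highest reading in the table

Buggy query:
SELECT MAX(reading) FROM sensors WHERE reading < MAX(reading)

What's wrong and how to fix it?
Bug: The inner MAX is an aggregate inside WHERE, which is not allowed

Fix: Put the inner MAX in a scalar subquery

Corrected query:
SELECT MAX(reading) FROM sensors WHERE reading < (SELECT MAX(reading) FROM sensors)

Result:
MAX(reading)
------------
48.6        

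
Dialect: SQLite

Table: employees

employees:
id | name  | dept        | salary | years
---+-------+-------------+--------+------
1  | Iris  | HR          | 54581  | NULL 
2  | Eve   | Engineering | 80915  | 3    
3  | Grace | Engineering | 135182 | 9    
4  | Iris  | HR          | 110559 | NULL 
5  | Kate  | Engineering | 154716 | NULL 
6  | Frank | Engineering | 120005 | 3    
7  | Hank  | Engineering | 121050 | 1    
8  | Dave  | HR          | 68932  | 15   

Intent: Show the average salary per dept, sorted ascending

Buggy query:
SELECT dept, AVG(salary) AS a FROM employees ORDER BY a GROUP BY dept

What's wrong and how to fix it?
Bug: GROUP BY must precede ORDER BY

Fix: Reorder: SELECT … FROM … GROUP BY … ORDER BY …

Corrected query:
SELECT dept, AVG(salary) AS a FROM employees GROUP BY dept ORDER BY a

Result:
dept        | a       
------------+---------
HR          | 78024   
Engineering | 122373.6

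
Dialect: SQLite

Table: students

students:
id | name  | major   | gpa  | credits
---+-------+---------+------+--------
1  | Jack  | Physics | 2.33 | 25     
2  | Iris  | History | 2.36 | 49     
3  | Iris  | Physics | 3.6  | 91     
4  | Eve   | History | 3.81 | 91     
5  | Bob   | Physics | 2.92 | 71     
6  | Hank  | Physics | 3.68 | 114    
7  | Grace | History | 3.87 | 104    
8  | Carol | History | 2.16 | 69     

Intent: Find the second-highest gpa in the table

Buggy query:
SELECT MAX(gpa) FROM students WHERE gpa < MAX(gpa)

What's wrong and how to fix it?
Bug: MAX(gpa) on the right of the comparison is an aggregate-in-WHERE error

Fix: Compute the overall MAX in a subquery, then take MAX of rows below it

Corrected query:
SELECT MAX(gpa) FROM students WHERE gpa < (SELECT MAX(gpa) FROM students)

Result:
MAX(gpa)
--------
3.81    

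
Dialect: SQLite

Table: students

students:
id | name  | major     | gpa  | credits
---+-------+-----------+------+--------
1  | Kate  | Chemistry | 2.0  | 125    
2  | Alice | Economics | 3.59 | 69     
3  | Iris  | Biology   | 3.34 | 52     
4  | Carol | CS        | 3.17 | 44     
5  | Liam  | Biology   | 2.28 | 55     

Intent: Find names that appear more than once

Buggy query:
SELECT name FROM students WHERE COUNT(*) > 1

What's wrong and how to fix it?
Bug: COUNT(*) is an aggregate and cannot be used in WHERE

Fix: Group first, then use HAVING for the count condition

Corrected query:
SELECT name FROM students GROUP BY name HAVING COUNT(*) > 1

Result:
(no rows)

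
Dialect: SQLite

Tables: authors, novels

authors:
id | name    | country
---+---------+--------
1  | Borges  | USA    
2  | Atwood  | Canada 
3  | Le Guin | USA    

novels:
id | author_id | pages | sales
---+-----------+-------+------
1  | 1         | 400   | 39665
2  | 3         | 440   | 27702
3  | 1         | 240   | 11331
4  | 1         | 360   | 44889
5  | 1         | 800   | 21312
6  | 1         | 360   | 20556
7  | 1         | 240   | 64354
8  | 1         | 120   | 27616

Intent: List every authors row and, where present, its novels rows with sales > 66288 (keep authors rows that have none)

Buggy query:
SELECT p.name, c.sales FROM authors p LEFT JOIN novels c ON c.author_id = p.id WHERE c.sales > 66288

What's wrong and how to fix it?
Bug: Filtering c.sales in WHERE discards the NULL rows produced by LEFT JOIN, turning it into an inner join

Fix: Move the right-table condition into the ON clause so unmatched parents are kept

Corrected query:
SELECT p.name, c.sales FROM authors p LEFT JOIN novels c ON c.author_id = p.id AND c.sales > 66288

Result:
name    | sales
--------+------
Borges  | NULL 
Atwood  | NULL 
Le Guin | NULL 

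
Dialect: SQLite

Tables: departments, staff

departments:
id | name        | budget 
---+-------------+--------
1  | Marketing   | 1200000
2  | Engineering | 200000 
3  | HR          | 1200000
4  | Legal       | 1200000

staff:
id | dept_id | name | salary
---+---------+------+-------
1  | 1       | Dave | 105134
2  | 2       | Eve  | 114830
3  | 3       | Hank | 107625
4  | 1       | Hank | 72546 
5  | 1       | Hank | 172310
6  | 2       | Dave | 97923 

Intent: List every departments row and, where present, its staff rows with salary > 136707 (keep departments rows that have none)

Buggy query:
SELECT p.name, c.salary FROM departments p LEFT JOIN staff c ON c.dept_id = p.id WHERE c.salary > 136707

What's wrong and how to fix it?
Bug: A WHERE condition on the right-hand table after LEFT JOIN drops unmatched parents

Fix: Put 'c.salary > 136707' in the JOIN's ON clause instead of WHERE

Corrected query:
SELECT p.name, c.salary FROM departments p LEFT JOIN staff c ON c.dept_id = p.id AND c.salary > 136707

Result:
name        | salary
------------+-------
Marketing   | 172310
Engineering | NULL  
HR          | NULL  
Legal       | NULL  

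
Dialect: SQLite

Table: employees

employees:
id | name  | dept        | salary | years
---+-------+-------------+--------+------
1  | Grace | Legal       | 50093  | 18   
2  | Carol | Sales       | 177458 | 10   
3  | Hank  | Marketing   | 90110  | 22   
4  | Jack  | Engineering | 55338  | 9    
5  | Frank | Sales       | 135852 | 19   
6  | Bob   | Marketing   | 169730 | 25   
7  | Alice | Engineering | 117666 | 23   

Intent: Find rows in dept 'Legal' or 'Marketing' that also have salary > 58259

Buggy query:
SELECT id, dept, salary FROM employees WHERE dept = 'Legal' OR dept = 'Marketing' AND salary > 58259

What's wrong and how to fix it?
Bug: AND binds tighter than OR, so this parses as dept = 'Legal' OR (dept = 'Marketing' AND salary > 58259)

Fix: Group the OR with parentheses (or use IN), then AND the threshold

Corrected query:
SELECT id, dept, salary FROM employees WHERE (dept = 'Legal' OR dept = 'Marketing') AND salary > 58259

Result:
id | dept      | salary
---+-----------+-------
3  | Marketing | 90110 
6  | Marketing | 169730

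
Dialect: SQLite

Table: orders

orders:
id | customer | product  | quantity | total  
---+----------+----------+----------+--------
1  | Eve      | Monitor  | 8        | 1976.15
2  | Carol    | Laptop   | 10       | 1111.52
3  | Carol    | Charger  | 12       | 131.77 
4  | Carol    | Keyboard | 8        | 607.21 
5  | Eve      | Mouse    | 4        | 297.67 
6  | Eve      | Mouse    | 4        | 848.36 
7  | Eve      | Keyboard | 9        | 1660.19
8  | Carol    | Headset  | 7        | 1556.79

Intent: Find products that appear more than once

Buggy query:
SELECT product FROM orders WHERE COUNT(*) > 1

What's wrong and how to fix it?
Bug: COUNT(*) is an aggregate and cannot be used in WHERE

Fix: Group first, then use HAVING for the count condition

Corrected query:
SELECT product FROM orders GROUP BY product HAVING COUNT(*) > 1

Result:
product 
--------
Keyboard
Mouse   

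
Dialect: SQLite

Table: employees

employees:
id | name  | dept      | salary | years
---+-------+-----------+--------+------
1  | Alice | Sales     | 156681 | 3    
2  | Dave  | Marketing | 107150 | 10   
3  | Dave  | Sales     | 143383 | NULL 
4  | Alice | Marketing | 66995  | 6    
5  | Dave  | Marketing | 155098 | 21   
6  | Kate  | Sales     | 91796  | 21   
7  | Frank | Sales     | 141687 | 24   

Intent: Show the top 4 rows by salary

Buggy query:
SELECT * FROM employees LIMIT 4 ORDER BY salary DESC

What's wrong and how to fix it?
Bug: ORDER BY cannot follow LIMIT; LIMIT is the final clause

Fix: Sort with ORDER BY, then apply LIMIT

Corrected query:
SELECT * FROM employees ORDER BY salary DESC LIMIT 4

Result:
id | name  | dept      | salary | years
---+-------+-----------+--------+------
1  | Alice | Sales     | 156681 | 3    
5  | Dave  | Marketing | 155098 | 21   
3  | Dave  | Sales     | 143383 | NULL 
7  | Frank | Sales     | 141687 | 24   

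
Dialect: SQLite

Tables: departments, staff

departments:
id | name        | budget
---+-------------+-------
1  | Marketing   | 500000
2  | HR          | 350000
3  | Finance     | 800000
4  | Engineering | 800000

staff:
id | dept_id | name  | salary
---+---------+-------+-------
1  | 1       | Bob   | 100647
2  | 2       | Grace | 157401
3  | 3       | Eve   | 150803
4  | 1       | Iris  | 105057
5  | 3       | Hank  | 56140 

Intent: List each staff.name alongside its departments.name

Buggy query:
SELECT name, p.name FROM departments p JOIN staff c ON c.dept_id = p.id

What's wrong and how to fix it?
Bug: Both tables have a 'name' column; the unqualified reference is ambiguous

Fix: Qualify the column with its table alias (c.name)

Corrected query:
SELECT c.name, p.name FROM departments p JOIN staff c ON c.dept_id = p.id

Result:
name  | name     
------+----------
Bob   | Marketing
Grace | HR       
Eve   | Finance  
Iris  | Marketing
Hank  | Finance  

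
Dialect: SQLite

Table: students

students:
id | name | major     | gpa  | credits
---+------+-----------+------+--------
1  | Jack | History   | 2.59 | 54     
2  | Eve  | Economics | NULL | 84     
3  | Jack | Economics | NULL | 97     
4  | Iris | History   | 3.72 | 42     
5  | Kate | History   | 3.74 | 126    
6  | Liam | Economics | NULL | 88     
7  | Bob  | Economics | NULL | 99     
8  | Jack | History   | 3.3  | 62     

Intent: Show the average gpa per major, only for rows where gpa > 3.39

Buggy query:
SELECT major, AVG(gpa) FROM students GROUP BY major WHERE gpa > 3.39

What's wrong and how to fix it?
Bug: Row-level WHERE must come before GROUP BY in the clause order

Fix: Place WHERE between FROM and GROUP BY

Corrected query:
SELECT major, AVG(gpa) FROM students WHERE gpa > 3.39 GROUP BY major

Result:
major   | AVG(gpa)
--------+---------
History | 3.73    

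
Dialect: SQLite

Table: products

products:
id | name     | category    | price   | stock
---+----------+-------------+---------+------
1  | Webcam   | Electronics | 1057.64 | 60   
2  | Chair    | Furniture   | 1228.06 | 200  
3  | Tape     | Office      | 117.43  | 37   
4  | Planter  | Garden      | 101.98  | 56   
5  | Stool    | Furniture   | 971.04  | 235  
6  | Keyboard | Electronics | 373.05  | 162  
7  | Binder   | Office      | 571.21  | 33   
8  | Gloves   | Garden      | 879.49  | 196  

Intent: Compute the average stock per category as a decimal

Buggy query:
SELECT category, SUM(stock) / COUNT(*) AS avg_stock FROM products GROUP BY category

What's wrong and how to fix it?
Bug: SUM(stock) and COUNT(*) are both integers; the division truncates the fractional part

Fix: Multiply by 1.0 (or CAST to REAL) to force floating-point division

Corrected query:
SELECT category, SUM(stock) * 1.0 / COUNT(*) AS avg_stock FROM products GROUP BY category

Result:
category    | avg_stock
------------+----------
Electronics | 111      
Furniture   | 217.5    
Garden      | 126      
Office      | 35       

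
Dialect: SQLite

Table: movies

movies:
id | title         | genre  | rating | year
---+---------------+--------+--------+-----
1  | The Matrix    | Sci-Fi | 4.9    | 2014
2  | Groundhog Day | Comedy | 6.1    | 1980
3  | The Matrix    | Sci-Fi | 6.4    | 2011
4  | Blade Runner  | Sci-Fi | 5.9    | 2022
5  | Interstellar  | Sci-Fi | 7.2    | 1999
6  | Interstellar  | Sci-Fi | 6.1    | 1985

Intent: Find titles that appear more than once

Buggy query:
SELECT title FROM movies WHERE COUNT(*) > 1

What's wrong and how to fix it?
Bug: WHERE can't reference COUNT(*); aggregates are computed after WHERE

Fix: GROUP BY title, then filter groups with HAVING COUNT(*) > 1

Corrected query:
SELECT title FROM movies GROUP BY title HAVING COUNT(*) > 1

Result:
title       
------------
Interstellar
The Matrix  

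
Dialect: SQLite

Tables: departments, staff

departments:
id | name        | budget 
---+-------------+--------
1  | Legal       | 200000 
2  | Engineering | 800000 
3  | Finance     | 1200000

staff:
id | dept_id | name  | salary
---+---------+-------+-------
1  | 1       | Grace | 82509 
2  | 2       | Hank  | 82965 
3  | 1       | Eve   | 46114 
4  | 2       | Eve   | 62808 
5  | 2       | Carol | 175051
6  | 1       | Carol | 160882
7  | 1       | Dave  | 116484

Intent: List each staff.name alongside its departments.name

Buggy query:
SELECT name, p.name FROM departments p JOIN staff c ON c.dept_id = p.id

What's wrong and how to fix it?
Bug: Both tables have a 'name' column; the unqualified reference is ambiguous

Fix: Qualify the column with its table alias (c.name)

Corrected query:
SELECT c.name, p.name FROM departments p JOIN staff c ON c.dept_id = p.id

Result:
name  | name       
------+------------
Grace | Legal      
Hank  | Engineering
Eve   | Legal      
Eve   | Engineering
Carol | Engineering
Carol | Legal      
Dave  | Legal      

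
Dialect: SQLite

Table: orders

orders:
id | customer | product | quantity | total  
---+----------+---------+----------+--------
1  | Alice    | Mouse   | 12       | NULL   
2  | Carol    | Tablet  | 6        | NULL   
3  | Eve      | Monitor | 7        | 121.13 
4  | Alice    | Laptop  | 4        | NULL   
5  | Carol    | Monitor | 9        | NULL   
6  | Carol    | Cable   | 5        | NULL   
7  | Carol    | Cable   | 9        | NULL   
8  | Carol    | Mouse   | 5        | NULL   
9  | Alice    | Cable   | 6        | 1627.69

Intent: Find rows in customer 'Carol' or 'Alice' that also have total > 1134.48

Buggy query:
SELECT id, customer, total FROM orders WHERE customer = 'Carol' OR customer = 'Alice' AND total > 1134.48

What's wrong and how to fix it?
Bug: AND binds tighter than OR, so this parses as customer = 'Carol' OR (customer = 'Alice' AND total > 1134.48)

Fix: Add parentheses around the OR so the AND applies to both alternatives

Corrected query:
SELECT id, customer, total FROM orders WHERE (customer = 'Carol' OR customer = 'Alice') AND total > 1134.48

Result:
id | customer | total  
---+----------+--------
9  | Alice    | 1627.69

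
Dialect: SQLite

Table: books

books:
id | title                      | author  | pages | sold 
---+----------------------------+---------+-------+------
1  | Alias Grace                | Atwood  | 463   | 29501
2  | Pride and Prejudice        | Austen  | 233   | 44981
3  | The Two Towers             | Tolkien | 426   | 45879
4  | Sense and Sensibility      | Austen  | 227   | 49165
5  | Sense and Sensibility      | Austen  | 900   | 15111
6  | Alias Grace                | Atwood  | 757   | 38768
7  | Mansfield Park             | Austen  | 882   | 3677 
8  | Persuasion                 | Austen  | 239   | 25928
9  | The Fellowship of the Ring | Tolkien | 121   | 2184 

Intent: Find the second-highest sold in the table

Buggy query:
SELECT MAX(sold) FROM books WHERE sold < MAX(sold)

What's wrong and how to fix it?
Bug: The inner MAX is an aggregate inside WHERE, which is not allowed

Fix: Put the inner MAX in a scalar subquery

Corrected query:
SELECT MAX(sold) FROM books WHERE sold < (SELECT MAX(sold) FROM books)

Result:
MAX(sold)
---------
45879    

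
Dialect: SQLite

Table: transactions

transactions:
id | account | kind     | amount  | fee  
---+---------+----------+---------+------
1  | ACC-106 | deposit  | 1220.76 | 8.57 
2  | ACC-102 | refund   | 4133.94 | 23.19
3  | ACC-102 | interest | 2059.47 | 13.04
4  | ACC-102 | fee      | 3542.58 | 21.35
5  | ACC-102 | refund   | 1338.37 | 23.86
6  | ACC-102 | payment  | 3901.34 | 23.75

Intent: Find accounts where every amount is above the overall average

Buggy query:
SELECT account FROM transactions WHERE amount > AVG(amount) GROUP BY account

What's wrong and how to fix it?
Bug: AVG() is an aggregate; it can't sit directly in WHERE

Fix: Use a subquery for AVG and a HAVING MIN(...) filter so the condition holds for every row in the group

Corrected query:
SELECT account FROM transactions GROUP BY account HAVING MIN(amount) > (SELECT AVG(amount) FROM transactions)

Result:
(no rows)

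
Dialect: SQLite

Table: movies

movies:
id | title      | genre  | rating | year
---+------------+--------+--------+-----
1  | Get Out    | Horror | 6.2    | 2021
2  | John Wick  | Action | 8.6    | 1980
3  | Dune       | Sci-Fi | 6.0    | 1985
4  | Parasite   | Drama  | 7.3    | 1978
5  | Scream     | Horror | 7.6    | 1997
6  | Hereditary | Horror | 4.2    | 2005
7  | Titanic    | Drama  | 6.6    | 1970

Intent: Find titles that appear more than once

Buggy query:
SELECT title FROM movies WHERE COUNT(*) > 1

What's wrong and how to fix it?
Bug: WHERE can't reference COUNT(*); aggregates are computed after WHERE

Fix: GROUP BY title, then filter groups with HAVING COUNT(*) > 1

Corrected query:
SELECT title FROM movies GROUP BY title HAVING COUNT(*) > 1

Result:
(no rows)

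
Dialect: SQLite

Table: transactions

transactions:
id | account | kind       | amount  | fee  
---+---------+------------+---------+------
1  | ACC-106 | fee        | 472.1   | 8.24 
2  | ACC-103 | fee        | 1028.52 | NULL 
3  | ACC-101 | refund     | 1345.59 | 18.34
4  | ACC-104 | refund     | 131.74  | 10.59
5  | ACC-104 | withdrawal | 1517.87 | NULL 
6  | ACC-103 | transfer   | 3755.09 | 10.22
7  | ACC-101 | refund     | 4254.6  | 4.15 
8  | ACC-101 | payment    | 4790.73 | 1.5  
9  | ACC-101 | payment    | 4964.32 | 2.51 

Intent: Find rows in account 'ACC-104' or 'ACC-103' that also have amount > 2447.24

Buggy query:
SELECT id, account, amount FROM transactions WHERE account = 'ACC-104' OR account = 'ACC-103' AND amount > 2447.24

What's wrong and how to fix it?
Bug: AND binds tighter than OR, so this parses as account = 'ACC-104' OR (account = 'ACC-103' AND amount > 2447.24)

Fix: Group the OR with parentheses (or use IN), then AND the threshold

Corrected query:
SELECT id, account, amount FROM transactions WHERE (account = 'ACC-104' OR account = 'ACC-103') AND amount > 2447.24

Result:
id | account | amount 
---+---------+--------
6  | ACC-103 | 3755.09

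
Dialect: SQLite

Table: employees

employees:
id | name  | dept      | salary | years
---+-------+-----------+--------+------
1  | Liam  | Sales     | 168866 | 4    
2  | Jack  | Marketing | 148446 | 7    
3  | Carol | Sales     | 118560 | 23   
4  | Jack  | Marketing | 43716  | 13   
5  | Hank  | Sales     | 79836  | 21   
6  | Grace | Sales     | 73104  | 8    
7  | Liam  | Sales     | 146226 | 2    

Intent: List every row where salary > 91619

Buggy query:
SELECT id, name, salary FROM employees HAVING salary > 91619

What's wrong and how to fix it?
Bug: This is a non-aggregate query (no GROUP BY, no aggregates), so in SQLite the HAVING clause is invalid here; a row-level condition belongs in WHERE

Fix: Use WHERE for row-level filtering

Corrected query:
SELECT id, name, salary FROM employees WHERE salary > 91619

Result:
id | name  | salary
---+-------+-------
1  | Liam  | 168866
2  | Jack  | 148446
3  | Carol | 118560
7  | Liam  | 146226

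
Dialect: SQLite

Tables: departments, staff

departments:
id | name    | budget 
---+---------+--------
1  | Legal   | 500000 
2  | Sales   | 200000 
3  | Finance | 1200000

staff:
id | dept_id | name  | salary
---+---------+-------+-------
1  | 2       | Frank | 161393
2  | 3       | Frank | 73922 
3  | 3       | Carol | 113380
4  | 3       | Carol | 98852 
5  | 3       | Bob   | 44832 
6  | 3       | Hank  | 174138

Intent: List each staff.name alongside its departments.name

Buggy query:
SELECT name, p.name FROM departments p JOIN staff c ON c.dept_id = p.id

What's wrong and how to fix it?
Bug: Both tables have a 'name' column; the unqualified reference is ambiguous

Fix: Qualify the column with its table alias (c.name)

Corrected query:
SELECT c.name, p.name FROM departments p JOIN staff c ON c.dept_id = p.id

Result:
name  | name   
------+--------
Frank | Sales  
Frank | Finance
Carol | Finance
Carol | Finance
Bob   | Finance
Hank  | Finance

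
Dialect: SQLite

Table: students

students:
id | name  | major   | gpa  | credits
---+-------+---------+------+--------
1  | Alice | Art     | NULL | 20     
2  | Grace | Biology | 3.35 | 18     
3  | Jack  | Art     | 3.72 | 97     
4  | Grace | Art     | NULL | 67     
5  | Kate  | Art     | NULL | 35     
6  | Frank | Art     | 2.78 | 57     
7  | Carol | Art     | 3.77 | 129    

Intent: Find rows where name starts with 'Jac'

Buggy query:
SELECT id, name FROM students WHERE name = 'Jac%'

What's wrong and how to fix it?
Bug: Wildcards only work with LIKE; '=' treats '%' as a literal character

Fix: Use LIKE for wildcard pattern matching

Corrected query:
SELECT id, name FROM students WHERE name LIKE 'Jac%'

Result:
id | name
---+-----
3  | Jack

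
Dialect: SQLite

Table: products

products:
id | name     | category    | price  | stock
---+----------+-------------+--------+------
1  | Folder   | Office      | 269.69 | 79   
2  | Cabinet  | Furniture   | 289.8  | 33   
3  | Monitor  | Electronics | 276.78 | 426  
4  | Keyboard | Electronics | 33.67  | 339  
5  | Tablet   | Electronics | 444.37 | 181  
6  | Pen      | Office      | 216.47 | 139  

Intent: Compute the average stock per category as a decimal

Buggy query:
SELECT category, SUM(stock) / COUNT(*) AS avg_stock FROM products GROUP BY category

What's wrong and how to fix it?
Bug: SUM(stock) and COUNT(*) are both integers; the division truncates the fractional part

Fix: Cast one side to REAL so the division keeps the fractional part

Corrected query:
SELECT category, SUM(stock) * 1.0 / COUNT(*) AS avg_stock FROM products GROUP BY category

Result:
category    | avg_stock 
------------+-----------
Electronics | 315.333333
Furniture   | 33        
Office      | 109       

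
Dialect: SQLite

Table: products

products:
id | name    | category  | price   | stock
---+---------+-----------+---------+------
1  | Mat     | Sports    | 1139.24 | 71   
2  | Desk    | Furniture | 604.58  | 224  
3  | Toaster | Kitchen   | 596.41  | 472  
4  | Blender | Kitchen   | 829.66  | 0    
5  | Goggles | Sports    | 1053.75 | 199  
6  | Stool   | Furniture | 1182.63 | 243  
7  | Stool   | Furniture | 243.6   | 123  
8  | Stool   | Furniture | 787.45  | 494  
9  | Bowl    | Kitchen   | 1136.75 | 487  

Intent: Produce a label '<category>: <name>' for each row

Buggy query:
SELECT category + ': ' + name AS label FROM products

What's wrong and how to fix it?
Bug: '+' is numeric addition; on text columns SQLite converts them to 0 instead of concatenating

Fix: Use the || operator for string concatenation

Corrected query:
SELECT category || ': ' || name AS label FROM products

Result:
label           
----------------
Sports: Mat     
Furniture: Desk 
Kitchen: Toaster
Kitchen: Blender
Sports: Goggles 
Furniture: Stool
Furniture: Stool
Furniture: Stool
Kitchen: Bowl   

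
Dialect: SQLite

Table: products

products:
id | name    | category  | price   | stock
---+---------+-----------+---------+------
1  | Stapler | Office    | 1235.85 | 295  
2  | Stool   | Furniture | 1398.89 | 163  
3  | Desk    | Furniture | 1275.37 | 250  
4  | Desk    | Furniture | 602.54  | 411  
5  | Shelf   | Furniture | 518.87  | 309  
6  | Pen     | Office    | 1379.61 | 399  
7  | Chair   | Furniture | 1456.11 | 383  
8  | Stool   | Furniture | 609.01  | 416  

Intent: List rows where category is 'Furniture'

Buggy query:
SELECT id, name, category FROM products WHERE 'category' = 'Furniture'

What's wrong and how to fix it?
Bug: Single quotes denote string literals in SQL; the column name is being compared as a constant string

Fix: Remove the quotes around the column name (or use double quotes for an identifier)

Corrected query:
SELECT id, name, category FROM products WHERE category = 'Furniture'

Result:
id | name  | category 
---+-------+----------
2  | Stool | Furniture
3  | Desk  | Furniture
4  | Desk  | Furniture
5  | Shelf | Furniture
7  | Chair | Furniture
8  | Stool | Furniture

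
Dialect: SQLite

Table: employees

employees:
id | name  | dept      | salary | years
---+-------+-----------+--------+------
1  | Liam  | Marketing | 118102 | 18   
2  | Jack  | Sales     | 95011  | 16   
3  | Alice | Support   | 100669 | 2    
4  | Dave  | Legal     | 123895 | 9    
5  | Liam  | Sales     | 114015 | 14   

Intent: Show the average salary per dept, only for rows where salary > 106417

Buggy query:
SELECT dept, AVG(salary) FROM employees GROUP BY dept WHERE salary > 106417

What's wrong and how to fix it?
Bug: Row-level WHERE must come before GROUP BY in the clause order

Fix: Move the WHERE clause before GROUP BY

Corrected query:
SELECT dept, AVG(salary) FROM employees WHERE salary > 106417 GROUP BY dept

Result:
dept      | AVG(salary)
----------+------------
Legal     | 123895     
Marketing | 118102     
Sales     | 114015     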